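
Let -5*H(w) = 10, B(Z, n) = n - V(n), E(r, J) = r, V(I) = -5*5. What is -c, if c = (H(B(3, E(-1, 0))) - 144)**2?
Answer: -21316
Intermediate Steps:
V(I) = -25
B(Z, n) = 25 + n (B(Z, n) = n - 1*(-25) = n + 25 = 25 + n)
H(w) = -2 (H(w) = -1/5*10 = -2)
c = 21316 (c = (-2 - 144)**2 = (-146)**2 = 21316)
-c = -1*21316 = -21316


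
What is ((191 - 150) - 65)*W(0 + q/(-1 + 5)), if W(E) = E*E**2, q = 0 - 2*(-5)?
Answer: -375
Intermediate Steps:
q = 10 (q = 0 + 10 = 10)
W(E) = E**3
((191 - 150) - 65)*W(0 + q/(-1 + 5)) = ((191 - 150) - 65)*(0 + 10/(-1 + 5))**3 = (41 - 65)*(0 + 10/4)**3 = -24*(0 + (1/4)*10)**3 = -24*(0 + 5/2)**3 = -24*(5/2)**3 = -24*125/8 = -375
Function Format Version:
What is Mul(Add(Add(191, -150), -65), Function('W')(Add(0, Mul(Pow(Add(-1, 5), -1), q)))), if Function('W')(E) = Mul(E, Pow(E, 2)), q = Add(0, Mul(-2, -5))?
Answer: -375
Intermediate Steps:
q = 10 (q = Add(0, 10) = 10)
Function('W')(E) = Pow(E, 3)
Mul(Add(Add(191, -150), -65), Function('W')(Add(0, Mul(Pow(Add(-1, 5), -1), q)))) = Mul(Add(Add(191, -150), -65), Pow(Add(0, Mul(Pow(Add(-1, 5), -1), 10)), 3)) = Mul(Add(41, -65), Pow(Add(0, Mul(Pow(4, -1), 10)), 3)) = Mul(-24, Pow(Add(0, Mul(Rational(1, 4), 10)), 3)) = Mul(-24, Pow(Add(0, Rational(5, 2)), 3)) = Mul(-24, Pow(Rational(5, 2), 3)) = Mul(-24, Rational(125, 8)) = -375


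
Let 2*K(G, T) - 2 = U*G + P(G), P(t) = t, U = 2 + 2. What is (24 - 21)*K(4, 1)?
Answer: 33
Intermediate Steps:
U = 4
K(G, T) = 1 + 5*G/2 (K(G, T) = 1 + (4*G + G)/2 = 1 + (5*G)/2 = 1 + 5*G/2)
(24 - 21)*K(4, 1) = (24 - 21)*(1 + (5/2)*4) = 3*(1 + 10) = 3*11 = 33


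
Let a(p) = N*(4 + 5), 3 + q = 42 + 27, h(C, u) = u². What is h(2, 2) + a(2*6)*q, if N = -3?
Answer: -1778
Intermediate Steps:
q = 66 (q = -3 + (42 + 27) = -3 + 69 = 66)
a(p) = -27 (a(p) = -3*(4 + 5) = -3*9 = -27)
h(2, 2) + a(2*6)*q = 2² - 27*66 = 4 - 1782 = -1778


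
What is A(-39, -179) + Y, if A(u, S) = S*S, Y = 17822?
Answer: 49863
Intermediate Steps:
A(u, S) = S**2
A(-39, -179) + Y = (-179)**2 + 17822 = 32041 + 17822 = 49863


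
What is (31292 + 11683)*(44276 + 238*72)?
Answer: 2639180700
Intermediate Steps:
(31292 + 11683)*(44276 + 238*72) = 42975*(44276 + 17136) = 42975*61412 = 2639180700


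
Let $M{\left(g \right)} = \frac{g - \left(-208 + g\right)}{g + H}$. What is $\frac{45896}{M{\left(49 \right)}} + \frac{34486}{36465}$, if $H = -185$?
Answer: $- \frac{1094240894}{36465} \approx -30008.0$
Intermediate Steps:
$M{\left(g \right)} = \frac{208}{-185 + g}$ ($M{\left(g \right)} = \frac{g - \left(-208 + g\right)}{g - 185} = \frac{208}{-185 + g}$)
$\frac{45896}{M{\left(49 \right)}} + \frac{34486}{36465} = \frac{45896}{208 \frac{1}{-185 + 49}} + \frac{34486}{36465} = \frac{45896}{208 \frac{1}{-136}} + 34486 \cdot \frac{1}{36465} = \frac{45896}{208 \left(- \frac{1}{136}\right)} + \frac{34486}{36465} = \frac{45896}{- \frac{26}{17}} + \frac{34486}{36465} = 45896 \left(- \frac{17}{26}\right) + \frac{34486}{36465} = - \frac{390116}{13} + \frac{34486}{36465} = - \frac{1094240894}{36465}$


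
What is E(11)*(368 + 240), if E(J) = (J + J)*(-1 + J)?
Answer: 133760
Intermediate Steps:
E(J) = 2*J*(-1 + J) (E(J) = (2*J)*(-1 + J) = 2*J*(-1 + J))
E(11)*(368 + 240) = (2*11*(-1 + 11))*(368 + 240) = (2*11*10)*608 = 220*608 = 133760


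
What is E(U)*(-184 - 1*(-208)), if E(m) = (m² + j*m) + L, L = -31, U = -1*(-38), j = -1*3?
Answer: 31176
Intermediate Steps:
j = -3
U = 38
E(m) = -31 + m² - 3*m (E(m) = (m² - 3*m) - 31 = -31 + m² - 3*m)
E(U)*(-184 - 1*(-208)) = (-31 + 38² - 3*38)*(-184 - 1*(-208)) = (-31 + 1444 - 114)*(-184 + 208) = 1299*24 = 31176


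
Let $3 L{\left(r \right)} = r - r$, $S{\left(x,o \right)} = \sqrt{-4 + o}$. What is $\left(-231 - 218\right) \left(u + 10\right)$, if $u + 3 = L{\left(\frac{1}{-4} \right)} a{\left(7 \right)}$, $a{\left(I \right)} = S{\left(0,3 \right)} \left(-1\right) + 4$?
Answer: $-3143$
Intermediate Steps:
$a{\left(I \right)} = 4 - i$ ($a{\left(I \right)} = \sqrt{-4 + 3} \left(-1\right) + 4 = \sqrt{-1} \left(-1\right) + 4 = i \left(-1\right) + 4 = - i + 4 = 4 - i$)
$L{\left(r \right)} = 0$ ($L{\left(r \right)} = \frac{r - r}{3} = \frac{1}{3} \cdot 0 = 0$)
$u = -3$ ($u = -3 + 0 \left(4 - i\right) = -3 + 0 = -3$)
$\left(-231 - 218\right) \left(u + 10\right) = \left(-231 - 218\right) \left(-3 + 10\right) = \left(-231 - 218\right) 7 = \left(-449\right) 7 = -3143$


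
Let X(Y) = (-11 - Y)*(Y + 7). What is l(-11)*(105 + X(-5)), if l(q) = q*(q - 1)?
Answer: 12276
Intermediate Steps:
X(Y) = (-11 - Y)*(7 + Y)
l(q) = q*(-1 + q)
l(-11)*(105 + X(-5)) = (-11*(-1 - 11))*(105 + (-77 - 1*(-5)² - 18*(-5))) = (-11*(-12))*(105 + (-77 - 1*25 + 90)) = 132*(105 + (-77 - 25 + 90)) = 132*(105 - 12) = 132*93 = 12276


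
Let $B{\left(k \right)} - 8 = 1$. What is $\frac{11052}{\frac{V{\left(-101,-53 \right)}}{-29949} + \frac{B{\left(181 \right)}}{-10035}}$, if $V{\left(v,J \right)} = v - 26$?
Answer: $\frac{92265232005}{27914} \approx 3.3053 \cdot 10^{6}$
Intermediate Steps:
$B{\left(k \right)} = 9$ ($B{\left(k \right)} = 8 + 1 = 9$)
$V{\left(v,J \right)} = -26 + v$ ($V{\left(v,J \right)} = v - 26 = -26 + v$)
$\frac{11052}{\frac{V{\left(-101,-53 \right)}}{-29949} + \frac{B{\left(181 \right)}}{-10035}} = \frac{11052}{\frac{-26 - 101}{-29949} + \frac{9}{-10035}} = \frac{11052}{\left(-127\right) \left(- \frac{1}{29949}\right) + 9 \left(- \frac{1}{10035}\right)} = \frac{11052}{\frac{127}{29949} - \frac{1}{1115}} = \frac{11052}{\frac{111656}{33393135}} = 11052 \cdot \frac{33393135}{111656} = \frac{92265232005}{27914}$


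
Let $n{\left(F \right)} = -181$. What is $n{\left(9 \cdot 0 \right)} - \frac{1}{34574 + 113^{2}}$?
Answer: $- \frac{8569084}{47343} \approx -181.0$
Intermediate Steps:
$n{\left(9 \cdot 0 \right)} - \frac{1}{34574 + 113^{2}} = -181 - \frac{1}{34574 + 113^{2}} = -181 - \frac{1}{34574 + 12769} = -181 - \frac{1}{47343} = - \frac{8569084}{47343}$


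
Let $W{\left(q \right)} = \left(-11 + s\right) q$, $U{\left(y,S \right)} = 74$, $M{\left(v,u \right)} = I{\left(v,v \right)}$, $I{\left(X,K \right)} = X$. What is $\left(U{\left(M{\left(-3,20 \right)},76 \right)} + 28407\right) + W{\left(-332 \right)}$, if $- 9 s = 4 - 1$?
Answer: $\frac{96731}{3} \approx 32244.0$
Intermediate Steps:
$M{\left(v,u \right)} = v$
$s = - \frac{1}{3}$ ($s = - \frac{4 - 1}{9} = \left(- \frac{1}{9}\right) 3 = - \frac{1}{3} \approx -0.33333$)
$W{\left(q \right)} = - \frac{34 q}{3}$ ($W{\left(q \right)} = \left(-11 - \frac{1}{3}\right) q = - \frac{34 q}{3}$)
$\left(U{\left(M{\left(-3,20 \right)},76 \right)} + 28407\right) + W{\left(-332 \right)} = \left(74 + 28407\right) - - \frac{11288}{3} = 28481 + \frac{11288}{3} = \frac{96731}{3}$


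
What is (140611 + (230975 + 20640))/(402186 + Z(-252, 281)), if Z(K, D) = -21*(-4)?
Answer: 65371/67045 ≈ 0.97503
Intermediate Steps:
Z(K, D) = 84
(140611 + (230975 + 20640))/(402186 + Z(-252, 281)) = (140611 + (230975 + 20640))/(402186 + 84) = (140611 + 251615)/402270 = 392226*(1/402270) = 65371/67045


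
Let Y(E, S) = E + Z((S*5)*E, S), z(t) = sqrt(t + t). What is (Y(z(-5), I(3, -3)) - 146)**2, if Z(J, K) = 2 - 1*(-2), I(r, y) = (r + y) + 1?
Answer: (142 - I*sqrt(10))**2 ≈ 20154.0 - 898.09*I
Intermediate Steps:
I(r, y) = 1 + r + y
Z(J, K) = 4 (Z(J, K) = 2 + 2 = 4)
z(t) = sqrt(2)*sqrt(t) (z(t) = sqrt(2*t) = sqrt(2)*sqrt(t))
Y(E, S) = 4 + E (Y(E, S) = E + 4 = 4 + E)
(Y(z(-5), I(3, -3)) - 146)**2 = ((4 + sqrt(2)*sqrt(-5)) - 146)**2 = ((4 + sqrt(2)*(I*sqrt(5))) - 146)**2 = ((4 + I*sqrt(10)) - 146)**2 = (-142 + I*sqrt(10))**2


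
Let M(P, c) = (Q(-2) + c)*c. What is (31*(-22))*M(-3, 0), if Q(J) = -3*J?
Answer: 0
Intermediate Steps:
M(P, c) = c*(6 + c) (M(P, c) = (-3*(-2) + c)*c = (6 + c)*c = c*(6 + c))
(31*(-22))*M(-3, 0) = (31*(-22))*(0*(6 + 0)) = -0*6 = -682*0 = 0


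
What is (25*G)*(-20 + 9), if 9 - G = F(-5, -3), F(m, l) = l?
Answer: -3300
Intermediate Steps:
G = 12 (G = 9 - 1*(-3) = 9 + 3 = 12)
(25*G)*(-20 + 9) = (25*12)*(-20 + 9) = 300*(-11) = -3300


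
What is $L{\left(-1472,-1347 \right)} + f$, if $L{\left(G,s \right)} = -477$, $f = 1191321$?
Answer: $1190844$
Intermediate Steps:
$L{\left(-1472,-1347 \right)} + f = -477 + 1191321 = 1190844$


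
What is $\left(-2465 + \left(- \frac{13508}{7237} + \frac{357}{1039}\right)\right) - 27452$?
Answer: $- \frac{224964644034}{7519243} \approx -29919.0$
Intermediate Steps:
$\left(-2465 + \left(- \frac{13508}{7237} + \frac{357}{1039}\right)\right) - 27452 = \left(-2465 - \frac{11451203}{7519243}\right) - 27452 = - \frac{18546385198}{7519243} - 27452 = - \frac{224964644034}{7519243}$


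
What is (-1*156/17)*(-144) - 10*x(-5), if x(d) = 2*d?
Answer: 24164/17 ≈ 1421.4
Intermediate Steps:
(-1*156/17)*(-144) - 10*x(-5) = (-1*156/17)*(-144) - 20*(-5) = -156*1/17*(-144) - 10*(-10) = -156/17*(-144) + 100 = 22464/17 + 100 = 24164/17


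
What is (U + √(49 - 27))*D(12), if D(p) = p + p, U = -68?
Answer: -1632 + 24*√22 ≈ -1519.4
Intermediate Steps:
D(p) = 2*p
(U + √(49 - 27))*D(12) = (-68 + √(49 - 27))*(2*12) = (-68 + √22)*24 = -1632 + 24*√22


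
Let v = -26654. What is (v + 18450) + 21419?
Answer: 13215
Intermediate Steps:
(v + 18450) + 21419 = (-26654 + 18450) + 21419 = -8204 + 21419 = 13215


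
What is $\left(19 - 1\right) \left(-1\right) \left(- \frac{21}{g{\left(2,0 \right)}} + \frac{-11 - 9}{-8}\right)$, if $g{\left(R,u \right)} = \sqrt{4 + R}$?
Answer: $-45 + 63 \sqrt{6} \approx 109.32$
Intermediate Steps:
$\left(19 - 1\right) \left(-1\right) \left(- \frac{21}{g{\left(2,0 \right)}} + \frac{-11 - 9}{-8}\right) = \left(19 - 1\right) \left(-1\right) \left(- \frac{21}{\sqrt{4 + 2}} + \frac{-11 - 9}{-8}\right) = \left(19 - 1\right) \left(-1\right) \left(- \frac{21}{\sqrt{6}} - - \frac{5}{2}\right) = 18 \left(-1\right) \left(- 21 \frac{\sqrt{6}}{6} + \frac{5}{2}\right) = - 18 \left(- \frac{7 \sqrt{6}}{2} + \frac{5}{2}\right) = - 18 \left(\frac{5}{2} - \frac{7 \sqrt{6}}{2}\right) = -45 + 63 \sqrt{6}$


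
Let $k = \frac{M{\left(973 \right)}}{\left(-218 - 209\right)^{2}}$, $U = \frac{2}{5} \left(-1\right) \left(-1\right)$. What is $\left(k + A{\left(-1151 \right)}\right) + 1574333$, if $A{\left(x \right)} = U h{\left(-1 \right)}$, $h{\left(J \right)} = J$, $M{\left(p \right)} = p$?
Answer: $\frac{205033206856}{130235} \approx 1.5743 \cdot 10^{6}$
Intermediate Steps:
$U = \frac{2}{5}$ ($U = 2 \cdot \frac{1}{5} \left(-1\right) \left(-1\right) = \frac{2}{5} \left(-1\right) \left(-1\right) = \left(- \frac{2}{5}\right) \left(-1\right) = \frac{2}{5} \approx 0.4$)
$k = \frac{139}{26047}$ ($k = \frac{973}{\left(-218 - 209\right)^{2}} = \frac{973}{\left(-427\right)^{2}} = \frac{973}{182329} = 973 \cdot \frac{1}{182329} = \frac{139}{26047} \approx 0.0053365$)
$A{\left(x \right)} = - \frac{2}{5}$ ($A{\left(x \right)} = \frac{2}{5} \left(-1\right) = - \frac{2}{5}$)
$\left(k + A{\left(-1151 \right)}\right) + 1574333 = \left(\frac{139}{26047} - \frac{2}{5}\right) + 1574333 = - \frac{51399}{130235} + 1574333 = \frac{205033206856}{130235}$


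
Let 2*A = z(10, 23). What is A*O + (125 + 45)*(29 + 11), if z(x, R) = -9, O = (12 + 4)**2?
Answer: 5648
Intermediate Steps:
O = 256 (O = 16**2 = 256)
A = -9/2 (A = (1/2)*(-9) = -9/2 ≈ -4.5000)
A*O + (125 + 45)*(29 + 11) = -9/2*256 + (125 + 45)*(29 + 11) = -1152 + 170*40 = -1152 + 6800 = 5648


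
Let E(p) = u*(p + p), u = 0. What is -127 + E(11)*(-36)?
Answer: -127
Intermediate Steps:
E(p) = 0 (E(p) = 0*(p + p) = 0*(2*p) = 0)
-127 + E(11)*(-36) = -127 + 0*(-36) = -127 + 0 = -127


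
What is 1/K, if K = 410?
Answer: 1/410 ≈ 0.0024390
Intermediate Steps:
1/K = 1/410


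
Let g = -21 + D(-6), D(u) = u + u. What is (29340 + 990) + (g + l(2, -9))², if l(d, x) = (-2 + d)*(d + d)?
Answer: 31419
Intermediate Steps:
D(u) = 2*u
l(d, x) = 2*d*(-2 + d) (l(d, x) = (-2 + d)*(2*d) = 2*d*(-2 + d))
g = -33 (g = -21 + 2*(-6) = -21 - 12 = -33)
(29340 + 990) + (g + l(2, -9))² = (29340 + 990) + (-33 + 2*2*(-2 + 2))² = 30330 + (-33 + 2*2*0)² = 30330 + (-33 + 0)² = 30330 + (-33)² = 30330 + 1089 = 31419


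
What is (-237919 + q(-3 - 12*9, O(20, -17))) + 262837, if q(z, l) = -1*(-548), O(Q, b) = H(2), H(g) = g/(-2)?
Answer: 25466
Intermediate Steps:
H(g) = -g/2 (H(g) = g*(-1/2) = -g/2)
O(Q, b) = -1 (O(Q, b) = -1/2*2 = -1)
q(z, l) = 548
(-237919 + q(-3 - 12*9, O(20, -17))) + 262837 = (-237919 + 548) + 262837 = -237371 + 262837 = 25466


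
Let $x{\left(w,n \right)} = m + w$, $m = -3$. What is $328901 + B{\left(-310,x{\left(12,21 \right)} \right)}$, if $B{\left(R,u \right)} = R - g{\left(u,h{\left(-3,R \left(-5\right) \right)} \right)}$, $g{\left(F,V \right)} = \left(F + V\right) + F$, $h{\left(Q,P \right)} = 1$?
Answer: $328572$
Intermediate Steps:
$g{\left(F,V \right)} = V + 2 F$
$x{\left(w,n \right)} = -3 + w$
$B{\left(R,u \right)} = -1 + R - 2 u$ ($B{\left(R,u \right)} = R - \left(1 + 2 u\right) = -1 + R - 2 u$)
$328901 + B{\left(-310,x{\left(12,21 \right)} \right)} = 328901 - \left(311 + 2 \left(-3 + 12\right)\right) = 328901 - 329 = 328572$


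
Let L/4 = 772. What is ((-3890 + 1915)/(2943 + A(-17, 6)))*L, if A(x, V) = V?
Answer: -6098800/2949 ≈ -2068.1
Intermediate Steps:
L = 3088 (L = 4*772 = 3088)
((-3890 + 1915)/(2943 + A(-17, 6)))*L = ((-3890 + 1915)/(2943 + 6))*3088 = -1975/2949*3088 = -6098800/2949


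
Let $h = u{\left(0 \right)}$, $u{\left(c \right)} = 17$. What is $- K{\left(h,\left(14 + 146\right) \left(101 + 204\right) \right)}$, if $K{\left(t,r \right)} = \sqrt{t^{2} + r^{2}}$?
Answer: $- \sqrt{2381440289} \approx -48800.0$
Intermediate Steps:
$h = 17$
$K{\left(t,r \right)} = \sqrt{r^{2} + t^{2}}$
$- K{\left(h,\left(14 + 146\right) \left(101 + 204\right) \right)} = - \sqrt{\left(\left(14 + 146\right) \left(101 + 204\right)\right)^{2} + 17^{2}} = - \sqrt{\left(160 \cdot 305\right)^{2} + 289} = - \sqrt{48800^{2} + 289} = - \sqrt{2381440000 + 289} = - \sqrt{2381440289}$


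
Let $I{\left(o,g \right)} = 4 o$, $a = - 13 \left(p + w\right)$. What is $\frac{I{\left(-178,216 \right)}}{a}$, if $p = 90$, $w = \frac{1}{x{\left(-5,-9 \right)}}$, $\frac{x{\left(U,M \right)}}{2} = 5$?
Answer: $\frac{7120}{11713} \approx 0.60787$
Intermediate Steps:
$x{\left(U,M \right)} = 10$ ($x{\left(U,M \right)} = 2 \cdot 5 = 10$)
$w = \frac{1}{10} \approx 0.1$
$a = - \frac{11713}{10}$ ($a = - 13 \left(90 + \frac{1}{10}\right) = \left(-13\right) \frac{901}{10} = - \frac{11713}{10} \approx -1171.3$)
$\frac{I{\left(-178,216 \right)}}{a} = \frac{4 \left(-178\right)}{- \frac{11713}{10}} = \left(-712\right) \left(- \frac{10}{11713}\right) = \frac{7120}{11713}$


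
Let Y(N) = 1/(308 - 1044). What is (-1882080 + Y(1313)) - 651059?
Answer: -1864390305/736 ≈ -2.5331e+6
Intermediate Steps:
Y(N) = -1/736 (Y(N) = 1/(-736) = -1/736)
(-1882080 + Y(1313)) - 651059 = (-1882080 - 1/736) - 651059 = -1385210881/736 - 651059 = -1864390305/736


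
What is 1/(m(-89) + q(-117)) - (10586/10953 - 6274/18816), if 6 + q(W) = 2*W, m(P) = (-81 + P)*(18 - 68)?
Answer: -6413403419/10132839360 ≈ -0.63293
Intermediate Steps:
m(P) = 4050 - 50*P (m(P) = (-81 + P)*(-50) = 4050 - 50*P)
q(W) = -6 + 2*W
1/(m(-89) + q(-117)) - (10586/10953 - 6274/18816) = 1/((4050 - 50*(-89)) + (-6 + 2*(-117))) - (10586/10953 - 6274/18816) = 1/((4050 + 4450) + (-6 - 234)) - (10586*(1/10953) - 6274*1/18816) = 1/(8500 - 240) - (10586/10953 - 3137/9408) = 1/8260 - 1*21744509/34348608 = 1/8260 - 21744509/34348608 = -6413403419/10132839360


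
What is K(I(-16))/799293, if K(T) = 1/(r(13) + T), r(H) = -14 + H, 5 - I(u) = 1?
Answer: 1/2397879 ≈ 4.1704e-7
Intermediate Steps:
I(u) = 4 (I(u) = 5 - 1*1 = 5 - 1 = 4)
K(T) = 1/(-1 + T) (K(T) = 1/((-14 + 13) + T) = 1/(-1 + T))
K(I(-16))/799293 = 1/((-1 + 4)*799293) = (1/799293)/3 = (1/3)*(1/799293) = 1/2397879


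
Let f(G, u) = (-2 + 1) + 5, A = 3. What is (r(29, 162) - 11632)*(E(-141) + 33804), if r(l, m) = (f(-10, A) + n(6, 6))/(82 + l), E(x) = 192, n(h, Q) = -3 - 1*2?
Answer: -14631345796/37 ≈ -3.9544e+8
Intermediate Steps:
n(h, Q) = -5 (n(h, Q) = -3 - 2 = -5)
f(G, u) = 4 (f(G, u) = -1 + 5 = 4)
r(l, m) = -1/(82 + l) (r(l, m) = (4 - 5)/(82 + l) = -1/(82 + l))
(r(29, 162) - 11632)*(E(-141) + 33804) = (-1/(82 + 29) - 11632)*(192 + 33804) = (-1/111 - 11632)*33996 = -1291153/111*33996 = -14631345796/37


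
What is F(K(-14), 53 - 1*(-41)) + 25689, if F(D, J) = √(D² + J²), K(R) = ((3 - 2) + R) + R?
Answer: 25689 + √9565 ≈ 25787.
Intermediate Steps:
K(R) = 1 + 2*R (K(R) = (1 + R) + R = 1 + 2*R)
F(K(-14), 53 - 1*(-41)) + 25689 = √((1 + 2*(-14))² + (53 - 1*(-41))²) + 25689 = √((1 - 28)² + (53 + 41)²) + 25689 = √((-27)² + 94²) + 25689 = √(729 + 8836) + 25689 = √9565 + 25689 = 25689 + √9565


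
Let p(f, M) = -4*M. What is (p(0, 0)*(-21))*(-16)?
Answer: 0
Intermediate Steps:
(p(0, 0)*(-21))*(-16) = (-4*0*(-21))*(-16) = (0*(-21))*(-16) = 0*(-16) = 0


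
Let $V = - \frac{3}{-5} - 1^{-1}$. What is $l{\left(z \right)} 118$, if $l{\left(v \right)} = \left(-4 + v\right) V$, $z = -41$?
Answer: $2124$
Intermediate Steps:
$V = - \frac{2}{5}$ ($V = \left(-3\right) \left(- \frac{1}{5}\right) - 1 = \frac{3}{5} - 1 = - \frac{2}{5} \approx -0.4$)
$l{\left(v \right)} = \frac{8}{5} - \frac{2 v}{5}$ ($l{\left(v \right)} = \left(-4 + v\right) \left(- \frac{2}{5}\right) = \frac{8}{5} - \frac{2 v}{5}$)
$l{\left(z \right)} 118 = \left(\frac{8}{5} - - \frac{82}{5}\right) 118 = \left(\frac{8}{5} + \frac{82}{5}\right) 118 = 18 \cdot 118 = 2124$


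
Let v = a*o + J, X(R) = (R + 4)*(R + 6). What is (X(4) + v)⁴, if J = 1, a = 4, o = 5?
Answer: 104060401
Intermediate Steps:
X(R) = (4 + R)*(6 + R)
v = 21 (v = 4*5 + 1 = 20 + 1 = 21)
(X(4) + v)⁴ = ((24 + 4² + 10*4) + 21)⁴ = ((24 + 16 + 40) + 21)⁴ = (80 + 21)⁴ = 101⁴ = 104060401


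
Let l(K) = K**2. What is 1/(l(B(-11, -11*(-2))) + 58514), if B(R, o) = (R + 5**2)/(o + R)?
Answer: 121/7080390 ≈ 1.7089e-5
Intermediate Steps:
B(R, o) = (25 + R)/(R + o) (B(R, o) = (R + 25)/(R + o) = (25 + R)/(R + o))
1/(l(B(-11, -11*(-2))) + 58514) = 1/(((25 - 11)/(-11 - 11*(-2)))**2 + 58514) = 1/((14/(-11 + 22))**2 + 58514) = 1/((14/11)**2 + 58514) = 1/(196/121 + 58514) = 1/(7080390/121) = 121/7080390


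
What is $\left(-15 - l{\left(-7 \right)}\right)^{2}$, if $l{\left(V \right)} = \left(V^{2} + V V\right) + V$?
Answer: $11236$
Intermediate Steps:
$l{\left(V \right)} = V + 2 V^{2}$ ($l{\left(V \right)} = \left(V^{2} + V^{2}\right) + V = 2 V^{2} + V = V + 2 V^{2}$)
$\left(-15 - l{\left(-7 \right)}\right)^{2} = \left(-15 - - 7 \left(1 + 2 \left(-7\right)\right)\right)^{2} = \left(-15 - - 7 \left(1 - 14\right)\right)^{2} = \left(-15 - \left(-7\right) \left(-13\right)\right)^{2} = \left(-15 - 91\right)^{2} = \left(-106\right)^{2} = 11236$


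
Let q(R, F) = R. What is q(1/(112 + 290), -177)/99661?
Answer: 1/40063722 ≈ 2.4960e-8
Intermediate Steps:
q(1/(112 + 290), -177)/99661 = 1/((112 + 290)*99661) = (1/99661)/402 = (1/402)*(1/99661) = 1/40063722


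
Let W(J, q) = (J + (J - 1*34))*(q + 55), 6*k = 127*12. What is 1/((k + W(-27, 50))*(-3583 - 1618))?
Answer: 1/46736186 ≈ 2.1397e-8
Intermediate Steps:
k = 254 (k = (127*12)/6 = (⅙)*1524 = 254)
W(J, q) = (-34 + 2*J)*(55 + q) (W(J, q) = (J + (J - 34))*(55 + q) = (J + (-34 + J))*(55 + q) = (-34 + 2*J)*(55 + q))
1/((k + W(-27, 50))*(-3583 - 1618)) = 1/((254 + (-1870 - 34*50 + 110*(-27) + 2*(-27)*50))*(-3583 - 1618)) = 1/((254 + (-1870 - 1700 - 2970 - 2700))*(-5201)) = 1/((254 - 9240)*(-5201)) = 1/(-8986*(-5201)) = 1/46736186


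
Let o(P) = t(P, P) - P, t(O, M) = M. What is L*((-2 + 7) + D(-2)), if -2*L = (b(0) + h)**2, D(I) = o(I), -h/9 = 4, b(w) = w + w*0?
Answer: -3240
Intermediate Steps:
b(w) = w (b(w) = w + 0 = w)
h = -36 (h = -9*4 = -36)
o(P) = 0 (o(P) = P - P = 0)
D(I) = 0
L = -648 (L = -(0 - 36)**2/2 = -1/2*(-36)**2 = -1/2*1296 = -648)
L*((-2 + 7) + D(-2)) = -648*((-2 + 7) + 0) = -648*(5 + 0) = -648*5 = -3240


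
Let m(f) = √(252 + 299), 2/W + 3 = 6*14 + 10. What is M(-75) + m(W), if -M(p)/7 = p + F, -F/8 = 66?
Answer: 4221 + √551 ≈ 4244.5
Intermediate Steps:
W = 2/91 (W = 2/(-3 + (6*14 + 10)) = 2/(-3 + (84 + 10)) = 2/(-3 + 94) = 2/91 ≈ 0.021978)
F = -528 (F = -8*66 = -528)
M(p) = 3696 - 7*p (M(p) = -7*(p - 528) = -7*(-528 + p) = 3696 - 7*p)
m(f) = √551
M(-75) + m(W) = (3696 - 7*(-75)) + √551 = (3696 + 525) + √551 = 4221 + √551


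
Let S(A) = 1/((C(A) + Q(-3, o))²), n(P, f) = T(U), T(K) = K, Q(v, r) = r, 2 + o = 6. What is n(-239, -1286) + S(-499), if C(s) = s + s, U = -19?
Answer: -18772683/988036 ≈ -19.000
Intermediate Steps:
o = 4 (o = -2 + 6 = 4)
n(P, f) = -19
C(s) = 2*s
S(A) = (4 + 2*A)⁻² (S(A) = 1/((2*A + 4)²) = 1/((4 + 2*A)²) = (4 + 2*A)⁻²)
n(-239, -1286) + S(-499) = -19 + 1/(4*(2 - 499)²) = -19 + (¼)/(-497)² = -19 + (¼)*(1/247009) = -19 + 1/988036 = -18772683/988036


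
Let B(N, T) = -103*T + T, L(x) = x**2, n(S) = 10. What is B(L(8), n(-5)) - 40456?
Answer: -41476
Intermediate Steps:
B(N, T) = -102*T
B(L(8), n(-5)) - 40456 = -102*10 - 40456 = -1020 - 40456 = -41476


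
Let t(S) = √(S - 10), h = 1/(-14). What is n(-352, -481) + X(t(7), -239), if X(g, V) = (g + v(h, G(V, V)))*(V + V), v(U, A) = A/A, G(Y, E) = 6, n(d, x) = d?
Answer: -830 - 478*I*√3 ≈ -830.0 - 827.92*I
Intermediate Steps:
h = -1/14 ≈ -0.071429
v(U, A) = 1
t(S) = √(-10 + S)
X(g, V) = 2*V*(1 + g) (X(g, V) = (g + 1)*(V + V) = (1 + g)*(2*V) = 2*V*(1 + g))
n(-352, -481) + X(t(7), -239) = -352 + 2*(-239)*(1 + √(-10 + 7)) = -352 + 2*(-239)*(1 + √(-3)) = -352 + 2*(-239)*(1 + I*√3) = -352 + (-478 - 478*I*√3) = -830 - 478*I*√3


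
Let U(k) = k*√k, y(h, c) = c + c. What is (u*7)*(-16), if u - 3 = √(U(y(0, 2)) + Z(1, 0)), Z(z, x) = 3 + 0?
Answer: -336 - 112*√11 ≈ -707.46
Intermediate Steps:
y(h, c) = 2*c
U(k) = k^(3/2)
Z(z, x) = 3
u = 3 + √11 (u = 3 + √((2*2)^(3/2) + 3) = 3 + √(4^(3/2) + 3) = 3 + √(8 + 3) = 3 + √11 ≈ 6.3166)
(u*7)*(-16) = ((3 + √11)*7)*(-16) = (21 + 7*√11)*(-16) = -336 - 112*√11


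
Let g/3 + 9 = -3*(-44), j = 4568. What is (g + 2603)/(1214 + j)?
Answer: 1486/2891 ≈ 0.51401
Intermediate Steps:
g = 369 (g = -27 + 3*(-3*(-44)) = -27 + 3*132 = -27 + 396 = 369)
(g + 2603)/(1214 + j) = (369 + 2603)/(1214 + 4568) = 2972/5782 = 2972*(1/5782) = 1486/2891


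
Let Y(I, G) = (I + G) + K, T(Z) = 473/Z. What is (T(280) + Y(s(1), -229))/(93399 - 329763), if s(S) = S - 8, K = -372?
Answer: 56589/22060640 ≈ 0.0025652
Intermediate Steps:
s(S) = -8 + S
Y(I, G) = -372 + G + I (Y(I, G) = (I + G) - 372 = (G + I) - 372 = -372 + G + I)
(T(280) + Y(s(1), -229))/(93399 - 329763) = (473/280 + (-372 - 229 + (-8 + 1)))/(93399 - 329763) = (473*(1/280) + (-372 - 229 - 7))/(-236364) = (473/280 - 608)*(-1/236364) = -169767/280*(-1/236364) = 56589/22060640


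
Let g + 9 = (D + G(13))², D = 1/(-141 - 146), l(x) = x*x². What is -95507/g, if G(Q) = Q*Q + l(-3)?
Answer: -7866816083/1660065688 ≈ -4.7389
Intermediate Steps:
l(x) = x³
G(Q) = -27 + Q² (G(Q) = Q*Q + (-3)³ = Q² - 27 = -27 + Q²)
D = -1/287 (D = 1/(-287) = -1/287 ≈ -0.0034843)
g = 1660065688/82369 (g = -9 + (-1/287 + (-27 + 13²))² = -9 + (-1/287 + (-27 + 169))² = -9 + (-1/287 + 142)² = -9 + (40753/287)² = -9 + 1660807009/82369 = 1660065688/82369 ≈ 20154.)
-95507/g = -95507/1660065688/82369 = -95507*82369/1660065688 = -7866816083/1660065688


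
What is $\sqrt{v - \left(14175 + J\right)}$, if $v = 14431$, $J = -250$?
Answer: $\sqrt{506} \approx 22.494$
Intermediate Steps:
$\sqrt{v - \left(14175 + J\right)} = \sqrt{14431 - 13925} = \sqrt{506}$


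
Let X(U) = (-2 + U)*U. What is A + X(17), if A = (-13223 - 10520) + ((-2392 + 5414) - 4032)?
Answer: -24498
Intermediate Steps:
X(U) = U*(-2 + U)
A = -24753 (A = -23743 + (3022 - 4032) = -23743 - 1010 = -24753)
A + X(17) = -24753 + 17*(-2 + 17) = -24753 + 17*15 = -24753 + 255 = -24498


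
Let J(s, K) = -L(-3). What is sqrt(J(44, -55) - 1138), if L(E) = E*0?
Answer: I*sqrt(1138) ≈ 33.734*I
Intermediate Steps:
L(E) = 0
J(s, K) = 0 (J(s, K) = -1*0 = 0)
sqrt(J(44, -55) - 1138) = sqrt(0 - 1138) = sqrt(-1138) = I*sqrt(1138)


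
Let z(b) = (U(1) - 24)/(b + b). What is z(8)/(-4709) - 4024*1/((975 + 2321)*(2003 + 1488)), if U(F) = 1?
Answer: -1204329/27091668112 ≈ -4.4454e-5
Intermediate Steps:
z(b) = -23/(2*b) (z(b) = (1 - 24)/(b + b) = -23*1/(2*b) = -23/(2*b))
z(8)/(-4709) - 4024*1/((975 + 2321)*(2003 + 1488)) = -23/2/8/(-4709) - 4024*1/((975 + 2321)*(2003 + 1488)) = -23/2*1/8*(-1/4709) - 4024/(3491*3296) = -23/16*(-1/4709) - 4024/11506336 = 23/75344 - 4024*1/11506336 = 23/75344 - 503/1438292 = -1204329/27091668112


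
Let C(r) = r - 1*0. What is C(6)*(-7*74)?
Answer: -3108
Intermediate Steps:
C(r) = r (C(r) = r + 0 = r)
C(6)*(-7*74) = 6*(-7*74) = 6*(-518) = -3108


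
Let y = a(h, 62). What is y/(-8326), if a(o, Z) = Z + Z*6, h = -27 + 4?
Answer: -217/4163 ≈ -0.052126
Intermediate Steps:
h = -23
a(o, Z) = 7*Z (a(o, Z) = Z + 6*Z = 7*Z)
y = 434 (y = 7*62 = 434)
y/(-8326) = 434/(-8326) = 434*(-1/8326) = -217/4163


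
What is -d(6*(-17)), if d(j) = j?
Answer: 102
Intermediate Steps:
-d(6*(-17)) = -6*(-17) = -1*(-102) = 102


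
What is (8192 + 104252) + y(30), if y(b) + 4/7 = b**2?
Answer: 793404/7 ≈ 1.1334e+5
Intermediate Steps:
y(b) = -4/7 + b**2
(8192 + 104252) + y(30) = (8192 + 104252) + (-4/7 + 30**2) = 112444 + (-4/7 + 900) = 112444 + 6296/7 = 793404/7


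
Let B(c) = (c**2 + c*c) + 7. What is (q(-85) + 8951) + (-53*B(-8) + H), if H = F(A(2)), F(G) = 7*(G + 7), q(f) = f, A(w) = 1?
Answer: 1767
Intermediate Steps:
F(G) = 49 + 7*G (F(G) = 7*(7 + G) = 49 + 7*G)
H = 56 (H = 49 + 7*1 = 49 + 7 = 56)
B(c) = 7 + 2*c**2 (B(c) = (c**2 + c**2) + 7 = 2*c**2 + 7 = 7 + 2*c**2)
(q(-85) + 8951) + (-53*B(-8) + H) = (-85 + 8951) + (-53*(7 + 2*(-8)**2) + 56) = 8866 + (-53*(7 + 2*64) + 56) = 8866 + (-53*(7 + 128) + 56) = 8866 + (-53*135 + 56) = 8866 + (-7155 + 56) = 8866 - 7099 = 1767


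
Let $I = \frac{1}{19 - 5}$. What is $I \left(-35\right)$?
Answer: $- \frac{5}{2} \approx -2.5$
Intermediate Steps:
$I = \frac{1}{14}$ ($I = \frac{1}{19 - 5} = \frac{1}{14} \approx 0.071429$)
$I \left(-35\right) = \frac{1}{14} \left(-35\right) = - \frac{5}{2}$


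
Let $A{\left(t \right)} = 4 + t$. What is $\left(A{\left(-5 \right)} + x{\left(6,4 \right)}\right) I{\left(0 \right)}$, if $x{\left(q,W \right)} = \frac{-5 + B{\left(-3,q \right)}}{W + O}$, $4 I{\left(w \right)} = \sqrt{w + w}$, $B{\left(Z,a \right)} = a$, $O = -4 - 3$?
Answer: $0$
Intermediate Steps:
$O = -7$
$I{\left(w \right)} = \frac{\sqrt{2} \sqrt{w}}{4}$ ($I{\left(w \right)} = \frac{\sqrt{w + w}}{4} = \frac{\sqrt{2 w}}{4} = \frac{\sqrt{2} \sqrt{w}}{4}$)
$x{\left(q,W \right)} = \frac{-5 + q}{-7 + W}$ ($x{\left(q,W \right)} = \frac{-5 + q}{W - 7} = \frac{-5 + q}{-7 + W}$)
$\left(A{\left(-5 \right)} + x{\left(6,4 \right)}\right) I{\left(0 \right)} = \left(\left(4 - 5\right) + \frac{-5 + 6}{-7 + 4}\right) \frac{\sqrt{2} \sqrt{0}}{4} = \left(-1 + \frac{1}{-3} \cdot 1\right) \frac{1}{4} \sqrt{2} \cdot 0 = \left(-1 - \frac{1}{3}\right) 0 = \left(- \frac{4}{3}\right) 0 = 0$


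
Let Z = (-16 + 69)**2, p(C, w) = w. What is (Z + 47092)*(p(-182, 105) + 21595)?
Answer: 1082851700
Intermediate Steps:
Z = 2809 (Z = 53**2 = 2809)
(Z + 47092)*(p(-182, 105) + 21595) = (2809 + 47092)*(105 + 21595) = 49901*21700 = 1082851700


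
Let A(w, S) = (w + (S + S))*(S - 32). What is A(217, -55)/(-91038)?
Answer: 3103/30346 ≈ 0.10225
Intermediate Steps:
A(w, S) = (-32 + S)*(w + 2*S) (A(w, S) = (w + 2*S)*(-32 + S) = (-32 + S)*(w + 2*S))
A(217, -55)/(-91038) = (-64*(-55) - 32*217 + 2*(-55)**2 - 55*217)/(-91038) = (3520 - 6944 + 2*3025 - 11935)*(-1/91038) = (3520 - 6944 + 6050 - 11935)*(-1/91038) = -9309*(-1/91038) = 3103/30346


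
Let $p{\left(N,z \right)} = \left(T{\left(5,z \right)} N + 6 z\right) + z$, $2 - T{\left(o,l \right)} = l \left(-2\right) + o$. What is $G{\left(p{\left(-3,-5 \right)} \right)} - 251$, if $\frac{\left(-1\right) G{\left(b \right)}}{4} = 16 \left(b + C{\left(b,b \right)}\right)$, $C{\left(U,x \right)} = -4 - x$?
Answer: $5$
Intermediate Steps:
$T{\left(o,l \right)} = 2 - o + 2 l$ ($T{\left(o,l \right)} = 2 - \left(l \left(-2\right) + o\right) = 2 - \left(- 2 l + o\right) = 2 - \left(o - 2 l\right) = 2 + \left(- o + 2 l\right) = 2 - o + 2 l$)
$p{\left(N,z \right)} = 7 z + N \left(-3 + 2 z\right)$ ($p{\left(N,z \right)} = \left(\left(2 - 5 + 2 z\right) N + 6 z\right) + z = \left(\left(-3 + 2 z\right) N + 6 z\right) + z = \left(N \left(-3 + 2 z\right) + 6 z\right) + z = \left(6 z + N \left(-3 + 2 z\right)\right) + z = 7 z + N \left(-3 + 2 z\right)$)
$G{\left(b \right)} = 256$ ($G{\left(b \right)} = - 4 \cdot 16 \left(b - \left(4 + b\right)\right) = - 4 \cdot 16 \left(-4\right) = \left(-4\right) \left(-64\right) = 256$)
$G{\left(p{\left(-3,-5 \right)} \right)} - 251 = 256 - 251 = 5$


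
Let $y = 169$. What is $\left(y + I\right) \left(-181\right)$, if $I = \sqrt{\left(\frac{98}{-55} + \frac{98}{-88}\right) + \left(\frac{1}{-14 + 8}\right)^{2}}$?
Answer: $-30589 - \frac{181 i \sqrt{312290}}{330} \approx -30589.0 - 306.51 i$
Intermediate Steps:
$I = \frac{i \sqrt{312290}}{330}$ ($I = \sqrt{\left(98 \left(- \frac{1}{55}\right) + 98 \left(- \frac{1}{88}\right)\right) + \left(\frac{1}{-6}\right)^{2}} = \sqrt{\left(- \frac{98}{55} - \frac{49}{44}\right) + \left(- \frac{1}{6}\right)^{2}} = \sqrt{- \frac{637}{220} + \frac{1}{36}} = \sqrt{- \frac{2839}{990}} = \frac{i \sqrt{312290}}{330} \approx 1.6934 i$)
$\left(y + I\right) \left(-181\right) = \left(169 + \frac{i \sqrt{312290}}{330}\right) \left(-181\right) = -30589 - \frac{181 i \sqrt{312290}}{330}$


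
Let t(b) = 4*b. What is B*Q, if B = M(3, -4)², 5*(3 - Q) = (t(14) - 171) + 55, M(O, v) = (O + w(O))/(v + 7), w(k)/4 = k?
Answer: 375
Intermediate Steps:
w(k) = 4*k
M(O, v) = 5*O/(7 + v) (M(O, v) = (O + 4*O)/(v + 7) = (5*O)/(7 + v) = 5*O/(7 + v))
Q = 15 (Q = 3 - ((4*14 - 171) + 55)/5 = 3 - ((56 - 171) + 55)/5 = 3 - (-115 + 55)/5 = 3 - ⅕*(-60) = 3 + 12 = 15)
B = 25 (B = (5*3/(7 - 4))² = (5*3/3)² = (5*3*(⅓))² = 5² = 25)
B*Q = 25*15 = 375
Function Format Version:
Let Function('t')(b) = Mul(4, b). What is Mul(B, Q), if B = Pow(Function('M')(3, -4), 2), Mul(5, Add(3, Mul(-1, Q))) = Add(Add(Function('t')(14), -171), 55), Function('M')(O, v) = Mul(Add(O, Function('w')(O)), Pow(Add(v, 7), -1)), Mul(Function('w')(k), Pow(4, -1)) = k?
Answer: 375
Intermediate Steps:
Function('w')(k) = Mul(4, k)
Function('M')(O, v) = Mul(5, O, Pow(Add(7, v), -1)) (Function('M')(O, v) = Mul(Add(O, Mul(4, O)), Pow(Add(v, 7), -1)) = Mul(Mul(5, O), Pow(Add(7, v), -1)) = Mul(5, O, Pow(Add(7, v), -1)))
Q = 15 (Q = Add(3, Mul(Rational(-1, 5), Add(Add(Mul(4, 14), -171), 55))) = Add(3, Mul(Rational(-1, 5), Add(Add(56, -171), 55))) = Add(3, Mul(Rational(-1, 5), Add(-115, 55))) = Add(3, Mul(Rational(-1, 5), -60)) = Add(3, 12) = 15)
B = 25 (B = Pow(Mul(5, 3, Pow(Add(7, -4), -1)), 2) = Pow(Mul(5, 3, Pow(3, -1)), 2) = Pow(Mul(5, 3, Rational(1, 3)), 2) = Pow(5, 2) = 25)
Mul(B, Q) = Mul(25, 15) = 375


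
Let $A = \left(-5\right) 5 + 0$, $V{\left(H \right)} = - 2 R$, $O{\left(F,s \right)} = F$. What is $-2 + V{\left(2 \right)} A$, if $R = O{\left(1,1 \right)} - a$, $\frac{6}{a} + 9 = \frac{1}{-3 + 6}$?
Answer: $\frac{1074}{13} \approx 82.615$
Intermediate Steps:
$a = - \frac{9}{13}$ ($a = \frac{6}{-9 + \frac{1}{-3 + 6}} = \frac{6}{-9 + \frac{1}{3}} = \frac{6}{- \frac{26}{3}} = 6 \left(- \frac{3}{26}\right) = - \frac{9}{13} \approx -0.69231$)
$R = \frac{22}{13}$ ($R = 1 - - \frac{9}{13} = 1 + \frac{9}{13} = \frac{22}{13} \approx 1.6923$)
$V{\left(H \right)} = - \frac{44}{13}$ ($V{\left(H \right)} = \left(-2\right) \frac{22}{13} = - \frac{44}{13}$)
$A = -25$ ($A = -25 + 0 = -25$)
$-2 + V{\left(2 \right)} A = -2 - - \frac{1100}{13} = -2 + \frac{1100}{13} = \frac{1074}{13}$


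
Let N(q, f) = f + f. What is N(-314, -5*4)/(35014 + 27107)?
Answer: -40/62121 ≈ -0.00064390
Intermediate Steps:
N(q, f) = 2*f
N(-314, -5*4)/(35014 + 27107) = (2*(-5*4))/(35014 + 27107) = (2*(-20))/62121 = -40*1/62121 = -40/62121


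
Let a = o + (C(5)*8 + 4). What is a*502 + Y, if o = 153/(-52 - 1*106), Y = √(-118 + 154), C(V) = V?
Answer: 1707023/79 ≈ 21608.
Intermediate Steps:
Y = 6 (Y = √36 = 6)
o = -153/158 (o = 153/(-52 - 106) = 153/(-158) = 153*(-1/158) = -153/158 ≈ -0.96835)
a = 6799/158 (a = -153/158 + (5*8 + 4) = -153/158 + (40 + 4) = -153/158 + 44 = 6799/158 ≈ 43.032)
a*502 + Y = (6799/158)*502 + 6 = 1706549/79 + 6 = 1707023/79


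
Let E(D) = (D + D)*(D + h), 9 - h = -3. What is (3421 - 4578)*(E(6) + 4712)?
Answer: -5701696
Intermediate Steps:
h = 12 (h = 9 - 1*(-3) = 9 + 3 = 12)
E(D) = 2*D*(12 + D) (E(D) = (D + D)*(D + 12) = (2*D)*(12 + D) = 2*D*(12 + D))
(3421 - 4578)*(E(6) + 4712) = (3421 - 4578)*(2*6*(12 + 6) + 4712) = -1157*(2*6*18 + 4712) = -1157*(216 + 4712) = -1157*4928 = -5701696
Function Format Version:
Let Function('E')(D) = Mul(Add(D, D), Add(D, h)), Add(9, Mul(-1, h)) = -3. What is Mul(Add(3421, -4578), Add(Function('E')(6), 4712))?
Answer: -5701696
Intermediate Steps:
h = 12 (h = Add(9, Mul(-1, -3)) = Add(9, 3) = 12)
Function('E')(D) = Mul(2, D, Add(12, D)) (Function('E')(D) = Mul(Add(D, D), Add(D, 12)) = Mul(Mul(2, D), Add(12, D)) = Mul(2, D, Add(12, D)))
Mul(Add(3421, -4578), Add(Function('E')(6), 4712)) = Mul(Add(3421, -4578), Add(Mul(2, 6, Add(12, 6)), 4712)) = Mul(-1157, Add(Mul(2, 6, 18), 4712)) = Mul(-1157, Add(216, 4712)) = Mul(-1157, 4928) = -5701696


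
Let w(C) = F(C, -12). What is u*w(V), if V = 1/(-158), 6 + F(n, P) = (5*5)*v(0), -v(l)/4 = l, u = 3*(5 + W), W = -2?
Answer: -54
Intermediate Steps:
u = 9 (u = 3*(5 - 2) = 3*3 = 9)
v(l) = -4*l
F(n, P) = -6 (F(n, P) = -6 + (5*5)*(-4*0) = -6 + 25*0 = -6 + 0 = -6)
V = -1/158 ≈ -0.0063291
w(C) = -6
u*w(V) = 9*(-6) = -54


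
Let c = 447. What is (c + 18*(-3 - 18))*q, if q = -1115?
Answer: -76935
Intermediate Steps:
(c + 18*(-3 - 18))*q = (447 + 18*(-3 - 18))*(-1115) = (447 + 18*(-21))*(-1115) = (447 - 378)*(-1115) = 69*(-1115) = -76935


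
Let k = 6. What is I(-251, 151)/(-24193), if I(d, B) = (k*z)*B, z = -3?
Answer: 2718/24193 ≈ 0.11235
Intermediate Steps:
I(d, B) = -18*B (I(d, B) = (6*(-3))*B = -18*B)
I(-251, 151)/(-24193) = -18*151/(-24193) = -2718*(-1/24193) = 2718/24193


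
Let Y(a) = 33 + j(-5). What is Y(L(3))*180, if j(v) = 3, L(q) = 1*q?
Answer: 6480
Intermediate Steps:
L(q) = q
Y(a) = 36 (Y(a) = 33 + 3 = 36)
Y(L(3))*180 = 36*180 = 6480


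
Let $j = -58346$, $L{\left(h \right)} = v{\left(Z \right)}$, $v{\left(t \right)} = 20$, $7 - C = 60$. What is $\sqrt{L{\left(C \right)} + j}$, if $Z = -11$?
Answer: $i \sqrt{58326} \approx 241.51 i$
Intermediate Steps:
$C = -53$ ($C = 7 - 60 = -53$)
$L{\left(h \right)} = 20$
$\sqrt{L{\left(C \right)} + j} = \sqrt{20 - 58346} = \sqrt{-58326} = i \sqrt{58326}$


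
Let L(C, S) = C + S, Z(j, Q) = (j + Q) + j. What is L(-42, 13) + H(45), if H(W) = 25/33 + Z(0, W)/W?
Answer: -899/33 ≈ -27.242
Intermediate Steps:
Z(j, Q) = Q + 2*j (Z(j, Q) = (Q + j) + j = Q + 2*j)
H(W) = 58/33 (H(W) = 25/33 + (W + 2*0)/W = 25*(1/33) + (W + 0)/W = 25/33 + W/W = 25/33 + 1 = 58/33)
L(-42, 13) + H(45) = (-42 + 13) + 58/33 = -29 + 58/33 = -899/33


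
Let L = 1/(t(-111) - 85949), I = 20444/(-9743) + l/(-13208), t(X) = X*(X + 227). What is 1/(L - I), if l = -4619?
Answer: 12717348885800/22237614628331 ≈ 0.57188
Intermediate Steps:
t(X) = X*(227 + X)
I = -225021435/128685544 (I = 20444/(-9743) - 4619/(-13208) = 20444*(-1/9743) - 4619*(-1/13208) = -20444/9743 + 4619/13208 = -225021435/128685544 ≈ -1.7486)
L = -1/98825 (L = 1/(-111*(227 - 111) - 85949) = 1/(-111*116 - 85949) = 1/(-12876 - 85949) = 1/(-98825) = -1/98825 ≈ -1.0119e-5)
1/(L - I) = 1/(-1/98825 - 1*(-225021435/128685544)) = 1/(-1/98825 + 225021435/128685544) = 1/(22237614628331/12717348885800) = 12717348885800/22237614628331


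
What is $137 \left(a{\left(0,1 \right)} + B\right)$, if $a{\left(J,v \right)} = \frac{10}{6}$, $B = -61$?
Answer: $- \frac{24386}{3} \approx -8128.7$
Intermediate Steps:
$a{\left(J,v \right)} = \frac{5}{3}$ ($a{\left(J,v \right)} = 10 \cdot \frac{1}{6} = \frac{5}{3}$)
$137 \left(a{\left(0,1 \right)} + B\right) = 137 \left(\frac{5}{3} - 61\right) = 137 \left(- \frac{178}{3}\right) = - \frac{24386}{3}$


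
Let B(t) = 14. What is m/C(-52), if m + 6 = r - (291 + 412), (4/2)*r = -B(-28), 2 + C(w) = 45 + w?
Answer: 716/9 ≈ 79.556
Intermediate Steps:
C(w) = 43 + w (C(w) = -2 + (45 + w) = 43 + w)
r = -7 (r = (-1*14)/2 = (½)*(-14) = -7)
m = -716 (m = -6 + (-7 - (291 + 412)) = -6 + (-7 - 1*703) = -6 + (-7 - 703) = -6 - 710 = -716)
m/C(-52) = -716/(43 - 52) = -716/(-9) = -716*(-⅑) = 716/9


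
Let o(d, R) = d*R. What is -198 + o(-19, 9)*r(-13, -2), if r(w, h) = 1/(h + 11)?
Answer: -217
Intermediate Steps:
r(w, h) = 1/(11 + h)
o(d, R) = R*d
-198 + o(-19, 9)*r(-13, -2) = -198 + (9*(-19))/(11 - 2) = -198 - 171/9 = -198 - 171*⅑ = -198 - 19 = -217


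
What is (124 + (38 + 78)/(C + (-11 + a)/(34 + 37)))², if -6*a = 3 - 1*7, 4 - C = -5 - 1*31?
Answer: 1160670094336/72063121 ≈ 16106.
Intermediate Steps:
C = 40 (C = 4 - (-5 - 1*31) = 4 - (-5 - 31) = 4 - 1*(-36) = 4 + 36 = 40)
a = ⅔ (a = -(3 - 1*7)/6 = -(3 - 7)/6 = -⅙*(-4) = ⅔ ≈ 0.66667)
(124 + (38 + 78)/(C + (-11 + a)/(34 + 37)))² = (124 + (38 + 78)/(40 + (-11 + ⅔)/(34 + 37)))² = (124 + 116/(40 - 31/3/71))² = (124 + 116/(40 - 31/3*1/71))² = (124 + 116/(40 - 31/213))² = (124 + 116/(8489/213))² = (124 + 116*(213/8489))² = (124 + 24708/8489)² = (1077344/8489)² = 1160670094336/72063121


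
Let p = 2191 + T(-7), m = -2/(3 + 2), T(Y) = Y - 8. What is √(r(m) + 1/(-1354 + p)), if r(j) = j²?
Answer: √2723286/4110 ≈ 0.40152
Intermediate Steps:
T(Y) = -8 + Y
m = -⅖ (m = -2/5 = -2*⅕ = -⅖ ≈ -0.40000)
p = 2176 (p = 2191 + (-8 - 7) = 2191 - 15 = 2176)
√(r(m) + 1/(-1354 + p)) = √((-⅖)² + 1/(-1354 + 2176)) = √(4/25 + 1/822) = √(3313/20550) = √2723286/4110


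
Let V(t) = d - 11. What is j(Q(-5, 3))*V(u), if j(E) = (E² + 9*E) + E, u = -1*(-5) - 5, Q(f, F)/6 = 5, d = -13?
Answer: -28800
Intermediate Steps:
Q(f, F) = 30 (Q(f, F) = 6*5 = 30)
u = 0 (u = 5 - 5 = 0)
j(E) = E² + 10*E
V(t) = -24 (V(t) = -13 - 11 = -24)
j(Q(-5, 3))*V(u) = (30*(10 + 30))*(-24) = (30*40)*(-24) = 1200*(-24) = -28800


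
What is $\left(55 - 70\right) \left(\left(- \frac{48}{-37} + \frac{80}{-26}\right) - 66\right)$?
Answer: $\frac{489030}{481} \approx 1016.7$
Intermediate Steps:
$\left(55 - 70\right) \left(\left(- \frac{48}{-37} + \frac{80}{-26}\right) - 66\right) = - 15 \left(\left(\left(-48\right) \left(- \frac{1}{37}\right) + 80 \left(- \frac{1}{26}\right)\right) - 66\right) = - 15 \left(\left(\frac{48}{37} - \frac{40}{13}\right) - 66\right) = - 15 \left(- \frac{856}{481} - 66\right) = \left(-15\right) \left(- \frac{32602}{481}\right) = \frac{489030}{481}$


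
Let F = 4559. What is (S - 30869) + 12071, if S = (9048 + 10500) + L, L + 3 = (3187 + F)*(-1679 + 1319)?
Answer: -2787813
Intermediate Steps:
L = -2788563 (L = -3 + (3187 + 4559)*(-1679 + 1319) = -3 + 7746*(-360) = -3 - 2788560 = -2788563)
S = -2769015 (S = (9048 + 10500) - 2788563 = 19548 - 2788563 = -2769015)
(S - 30869) + 12071 = (-2769015 - 30869) + 12071 = -2799884 + 12071 = -2787813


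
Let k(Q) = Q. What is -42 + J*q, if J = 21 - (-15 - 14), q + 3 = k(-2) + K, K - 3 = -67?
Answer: -3492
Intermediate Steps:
K = -64 (K = 3 - 67 = -64)
q = -69 (q = -3 + (-2 - 64) = -3 - 66 = -69)
J = 50 (J = 21 - 1*(-29) = 21 + 29 = 50)
-42 + J*q = -42 + 50*(-69) = -42 - 3450 = -3492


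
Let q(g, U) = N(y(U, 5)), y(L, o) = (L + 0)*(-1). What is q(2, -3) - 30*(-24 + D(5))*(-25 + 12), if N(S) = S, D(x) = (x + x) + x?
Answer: -3507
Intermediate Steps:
D(x) = 3*x (D(x) = 2*x + x = 3*x)
y(L, o) = -L (y(L, o) = L*(-1) = -L)
q(g, U) = -U
q(2, -3) - 30*(-24 + D(5))*(-25 + 12) = -1*(-3) - 30*(-24 + 3*5)*(-25 + 12) = 3 - 30*(-24 + 15)*(-13) = 3 - (-270)*(-13) = 3 - 30*117 = 3 - 3510 = -3507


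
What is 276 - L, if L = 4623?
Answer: -4347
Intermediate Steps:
276 - L = 276 - 1*4623 = 276 - 4623 = -4347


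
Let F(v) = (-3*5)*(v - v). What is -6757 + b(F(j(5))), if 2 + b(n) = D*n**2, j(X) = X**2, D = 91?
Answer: -6759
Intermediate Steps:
F(v) = 0 (F(v) = -15*0 = 0)
b(n) = -2 + 91*n**2
-6757 + b(F(j(5))) = -6757 + (-2 + 91*0**2) = -6757 + (-2 + 91*0) = -6757 + (-2 + 0) = -6757 - 2 = -6759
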